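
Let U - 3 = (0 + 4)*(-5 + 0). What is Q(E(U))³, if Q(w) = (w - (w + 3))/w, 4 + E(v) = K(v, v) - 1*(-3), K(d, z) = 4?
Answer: -1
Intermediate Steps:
U = -17 (U = 3 + (0 + 4)*(-5 + 0) = 3 + 4*(-5) = 3 - 20 = -17)
E(v) = 3 (E(v) = -4 + (4 - 1*(-3)) = -4 + (4 + 3) = -4 + 7 = 3)
Q(w) = -3/w (Q(w) = (w - (3 + w))/w = (w + (-3 - w))/w = -3/w)
Q(E(U))³ = (-3/3)³ = (-3*⅓)³ = (-1)³ = -1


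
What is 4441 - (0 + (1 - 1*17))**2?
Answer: 4185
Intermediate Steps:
4441 - (0 + (1 - 1*17))**2 = 4441 - (0 + (1 - 17))**2 = 4441 - (0 - 16)**2 = 4441 - 1*(-16)**2 = 4441 - 1*256 = 4441 - 256 = 4185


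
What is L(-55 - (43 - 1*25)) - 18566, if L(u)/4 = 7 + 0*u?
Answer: -18538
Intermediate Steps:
L(u) = 28 (L(u) = 4*(7 + 0*u) = 4*(7 + 0) = 4*7 = 28)
L(-55 - (43 - 1*25)) - 18566 = 28 - 18566 = -18538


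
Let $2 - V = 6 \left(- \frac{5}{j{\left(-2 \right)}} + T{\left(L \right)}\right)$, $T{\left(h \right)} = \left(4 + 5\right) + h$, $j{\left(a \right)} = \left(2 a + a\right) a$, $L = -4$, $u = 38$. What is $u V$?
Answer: $-969$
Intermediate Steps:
$j{\left(a \right)} = 3 a^{2}$ ($j{\left(a \right)} = 3 a a = 3 a^{2}$)
$T{\left(h \right)} = 9 + h$
$V = - \frac{51}{2}$ ($V = 2 - 6 \left(- \frac{5}{3 \left(-2\right)^{2}} + \left(9 - 4\right)\right) = 2 - 6 \left(- \frac{5}{3 \cdot 4} + 5\right) = 2 - 6 \left(- \frac{5}{12} + 5\right) = 2 - 6 \cdot \frac{55}{12} = 2 - \frac{55}{2} = - \frac{51}{2} \approx -25.5$)
$u V = 38 \left(- \frac{51}{2}\right) = -969$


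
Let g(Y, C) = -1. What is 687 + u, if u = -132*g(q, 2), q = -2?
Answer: 819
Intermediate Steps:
u = 132 (u = -132*(-1) = 132)
687 + u = 687 + 132 = 819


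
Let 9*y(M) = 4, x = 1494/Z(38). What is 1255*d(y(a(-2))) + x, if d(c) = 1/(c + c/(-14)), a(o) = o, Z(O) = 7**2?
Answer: 3913029/1274 ≈ 3071.5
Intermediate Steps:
Z(O) = 49
x = 1494/49 ≈ 30.490
y(M) = 4/9 (y(M) = (1/9)*4 = 4/9)
d(c) = 14/(13*c) (d(c) = 1/(c + c*(-1/14)) = 1/(c - c/14) = 1/(13*c/14) = 14/(13*c))
1255*d(y(a(-2))) + x = 1255*(14/(13*(4/9))) + 1494/49 = 1255*((14/13)*(9/4)) + 1494/49 = 1255*(63/26) + 1494/49 = 79065/26 + 1494/49 = 3913029/1274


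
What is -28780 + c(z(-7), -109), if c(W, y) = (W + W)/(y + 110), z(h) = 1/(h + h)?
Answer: -201461/7 ≈ -28780.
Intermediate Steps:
z(h) = 1/(2*h)
c(W, y) = 2*W/(110 + y) (c(W, y) = (2*W)/(110 + y) = 2*W/(110 + y))
-28780 + c(z(-7), -109) = -28780 + 2*((½)/(-7))/(110 - 109) = -28780 + 2*((½)*(-⅐))/1 = -28780 + 2*(-1/14)*1 = -28780 - ⅐ = -201461/7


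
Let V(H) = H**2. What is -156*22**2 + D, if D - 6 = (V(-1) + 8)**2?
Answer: -75417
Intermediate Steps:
D = 87 (D = 6 + ((-1)**2 + 8)**2 = 6 + (1 + 8)**2 = 6 + 9**2 = 6 + 81 = 87)
-156*22**2 + D = -156*22**2 + 87 = -156*484 + 87 = -75504 + 87 = -75417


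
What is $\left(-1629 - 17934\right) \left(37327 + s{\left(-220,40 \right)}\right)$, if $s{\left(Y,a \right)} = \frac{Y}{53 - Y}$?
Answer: $- \frac{66449322571}{91} \approx -7.3021 \cdot 10^{8}$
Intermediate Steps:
$\left(-1629 - 17934\right) \left(37327 + s{\left(-220,40 \right)}\right) = \left(-1629 - 17934\right) \left(37327 - - \frac{220}{-53 - 220}\right) = - 19563 \left(37327 - - \frac{220}{-273}\right) = - 19563 \left(37327 - \left(-220\right) \left(- \frac{1}{273}\right)\right) = - 19563 \left(37327 - \frac{220}{273}\right) = \left(-19563\right) \frac{10190051}{273} = - \frac{66449322571}{91}$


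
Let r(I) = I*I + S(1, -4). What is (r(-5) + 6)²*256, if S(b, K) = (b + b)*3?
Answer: 350464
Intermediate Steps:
S(b, K) = 6*b (S(b, K) = (2*b)*3 = 6*b)
r(I) = 6 + I² (r(I) = I*I + 6*1 = I² + 6 = 6 + I²)
(r(-5) + 6)²*256 = ((6 + (-5)²) + 6)²*256 = ((6 + 25) + 6)²*256 = (31 + 6)²*256 = 37²*256 = 1369*256 = 350464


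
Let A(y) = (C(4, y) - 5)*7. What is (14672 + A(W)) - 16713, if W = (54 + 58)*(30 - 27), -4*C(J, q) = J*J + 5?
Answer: -8451/4 ≈ -2112.8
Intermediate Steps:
C(J, q) = -5/4 - J**2/4 (C(J, q) = -(J*J + 5)/4 = -(J**2 + 5)/4 = -(5 + J**2)/4 = -5/4 - J**2/4)
W = 336 (W = 112*3 = 336)
A(y) = -287/4 (A(y) = ((-5/4 - 1/4*4**2) - 5)*7 = ((-5/4 - 1/4*16) - 5)*7 = ((-5/4 - 4) - 5)*7 = (-21/4 - 5)*7 = -41/4*7 = -287/4)
(14672 + A(W)) - 16713 = (14672 - 287/4) - 16713 = 58401/4 - 16713 = -8451/4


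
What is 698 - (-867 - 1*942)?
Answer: 2507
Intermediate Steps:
698 - (-867 - 1*942) = 698 - (-867 - 942) = 698 - 1*(-1809) = 698 + 1809 = 2507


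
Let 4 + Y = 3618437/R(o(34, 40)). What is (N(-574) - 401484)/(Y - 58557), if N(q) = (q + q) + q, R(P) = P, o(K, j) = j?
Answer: -16128240/1275997 ≈ -12.640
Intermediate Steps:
N(q) = 3*q (N(q) = 2*q + q = 3*q)
Y = 3618277/40 (Y = -4 + 3618437/40 = 3618277/40 ≈ 90457.)
(N(-574) - 401484)/(Y - 58557) = (3*(-574) - 401484)/(3618277/40 - 58557) = (-1722 - 401484)/(1275997/40) = -403206*40/1275997 = -16128240/1275997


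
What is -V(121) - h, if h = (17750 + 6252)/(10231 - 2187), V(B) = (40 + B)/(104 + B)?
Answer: -3347767/904950 ≈ -3.6994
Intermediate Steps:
V(B) = (40 + B)/(104 + B)
h = 12001/4022 (h = 24002/8044 = 24002*(1/8044) = 12001/4022 ≈ 2.9838)
-V(121) - h = -(40 + 121)/(104 + 121) - 1*12001/4022 = -161/225 - 12001/4022 = -3347767/904950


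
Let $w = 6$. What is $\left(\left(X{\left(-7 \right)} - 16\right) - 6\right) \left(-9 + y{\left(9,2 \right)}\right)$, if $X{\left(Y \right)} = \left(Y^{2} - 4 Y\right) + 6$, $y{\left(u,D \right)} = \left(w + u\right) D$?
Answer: $1281$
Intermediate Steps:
$y{\left(u,D \right)} = D \left(6 + u\right)$ ($y{\left(u,D \right)} = \left(6 + u\right) D = D \left(6 + u\right)$)
$X{\left(Y \right)} = 6 + Y^{2} - 4 Y$
$\left(\left(X{\left(-7 \right)} - 16\right) - 6\right) \left(-9 + y{\left(9,2 \right)}\right) = \left(\left(\left(6 + \left(-7\right)^{2} - -28\right) - 16\right) - 6\right) \left(-9 + 2 \left(6 + 9\right)\right) = \left(\left(\left(6 + 49 + 28\right) - 16\right) - 6\right) \left(-9 + 2 \cdot 15\right) = \left(\left(83 - 16\right) - 6\right) \left(-9 + 30\right) = \left(67 - 6\right) 21 = 61 \cdot 21 = 1281$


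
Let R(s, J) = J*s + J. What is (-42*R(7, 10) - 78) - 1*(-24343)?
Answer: 20905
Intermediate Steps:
R(s, J) = J + J*s
(-42*R(7, 10) - 78) - 1*(-24343) = (-420*(1 + 7) - 78) - 1*(-24343) = (-420*8 - 78) + 24343 = (-42*80 - 78) + 24343 = (-3360 - 78) + 24343 = -3438 + 24343 = 20905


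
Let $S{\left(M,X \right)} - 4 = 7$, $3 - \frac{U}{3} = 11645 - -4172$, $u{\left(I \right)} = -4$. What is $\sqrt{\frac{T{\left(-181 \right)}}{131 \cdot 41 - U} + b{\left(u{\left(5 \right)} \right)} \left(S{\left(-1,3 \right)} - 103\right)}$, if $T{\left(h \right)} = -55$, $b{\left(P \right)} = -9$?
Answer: $\frac{\sqrt{2309465433617}}{52813} \approx 28.775$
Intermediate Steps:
$U = -47442$ ($U = 9 - 3 \left(11645 - -4172\right) = 9 - 3 \left(11645 + 4172\right) = 9 - 47451 = -47442$)
$S{\left(M,X \right)} = 11$ ($S{\left(M,X \right)} = 4 + 7 = 11$)
$\sqrt{\frac{T{\left(-181 \right)}}{131 \cdot 41 - U} + b{\left(u{\left(5 \right)} \right)} \left(S{\left(-1,3 \right)} - 103\right)} = \sqrt{- \frac{55}{131 \cdot 41 - -47442} - 9 \left(11 - 103\right)} = \sqrt{- \frac{55}{5371 + 47442} - 9 \left(11 - 103\right)} = \sqrt{- \frac{55}{52813} - -828} = \sqrt{\left(-55\right) \frac{1}{52813} + 828} = \sqrt{- \frac{55}{52813} + 828} = \sqrt{\frac{43729109}{52813}} = \frac{\sqrt{2309465433617}}{52813}$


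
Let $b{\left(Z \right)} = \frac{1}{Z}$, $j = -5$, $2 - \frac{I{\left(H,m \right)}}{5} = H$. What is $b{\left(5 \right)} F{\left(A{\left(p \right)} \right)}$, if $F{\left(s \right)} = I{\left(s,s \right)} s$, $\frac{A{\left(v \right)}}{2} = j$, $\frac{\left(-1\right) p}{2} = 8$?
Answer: $-120$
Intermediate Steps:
$p = -16$ ($p = \left(-2\right) 8 = -16$)
$I{\left(H,m \right)} = 10 - 5 H$
$A{\left(v \right)} = -10$ ($A{\left(v \right)} = 2 \left(-5\right) = -10$)
$F{\left(s \right)} = s \left(10 - 5 s\right)$ ($F{\left(s \right)} = \left(10 - 5 s\right) s = s \left(10 - 5 s\right)$)
$b{\left(5 \right)} F{\left(A{\left(p \right)} \right)} = \frac{5 \left(-10\right) \left(2 - -10\right)}{5} = \frac{5 \left(-10\right) \left(2 + 10\right)}{5} = \frac{5 \left(-10\right) 12}{5} = \frac{1}{5} \left(-600\right) = -120$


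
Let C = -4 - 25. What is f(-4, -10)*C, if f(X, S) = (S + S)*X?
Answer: -2320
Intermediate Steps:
C = -29
f(X, S) = 2*S*X (f(X, S) = (2*S)*X = 2*S*X)
f(-4, -10)*C = (2*(-10)*(-4))*(-29) = 80*(-29) = -2320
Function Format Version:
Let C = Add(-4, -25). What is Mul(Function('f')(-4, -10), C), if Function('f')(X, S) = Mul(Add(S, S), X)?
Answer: -2320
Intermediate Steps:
C = -29
Function('f')(X, S) = Mul(2, S, X) (Function('f')(X, S) = Mul(Mul(2, S), X) = Mul(2, S, X))
Mul(Function('f')(-4, -10), C) = Mul(Mul(2, -10, -4), -29) = Mul(80, -29) = -2320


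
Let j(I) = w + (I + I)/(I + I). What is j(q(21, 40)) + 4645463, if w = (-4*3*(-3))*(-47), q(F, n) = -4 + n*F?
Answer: 4643772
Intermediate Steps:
q(F, n) = -4 + F*n
w = -1692 (w = -12*(-3)*(-47) = 36*(-47) = -1692)
j(I) = -1691 (j(I) = -1692 + (I + I)/(I + I) = -1692 + (2*I)/((2*I)) = -1692 + (2*I)*(1/(2*I)) = -1692 + 1 = -1691)
j(q(21, 40)) + 4645463 = -1691 + 4645463 = 4643772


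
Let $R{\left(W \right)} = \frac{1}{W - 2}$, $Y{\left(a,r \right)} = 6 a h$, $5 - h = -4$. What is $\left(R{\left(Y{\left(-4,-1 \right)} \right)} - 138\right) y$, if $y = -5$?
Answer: $\frac{150425}{218} \approx 690.02$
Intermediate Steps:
$h = 9$ ($h = 5 - -4 = 5 + 4 = 9$)
$Y{\left(a,r \right)} = 54 a$ ($Y{\left(a,r \right)} = 6 a 9 = 54 a$)
$R{\left(W \right)} = \frac{1}{-2 + W}$
$\left(R{\left(Y{\left(-4,-1 \right)} \right)} - 138\right) y = \left(\frac{1}{-2 + 54 \left(-4\right)} - 138\right) \left(-5\right) = \left(\frac{1}{-2 - 216} - 138\right) \left(-5\right) = \left(\frac{1}{-218} - 138\right) \left(-5\right) = \left(- \frac{1}{218} - 138\right) \left(-5\right) = \left(- \frac{30085}{218}\right) \left(-5\right) = \frac{150425}{218}$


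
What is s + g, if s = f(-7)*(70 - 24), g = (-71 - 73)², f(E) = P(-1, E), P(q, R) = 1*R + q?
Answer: 20368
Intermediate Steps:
P(q, R) = R + q
f(E) = -1 + E (f(E) = E - 1 = -1 + E)
g = 20736 (g = (-144)² = 20736)
s = -368 (s = (-1 - 7)*(70 - 24) = -8*46 = -368)
s + g = -368 + 20736 = 20368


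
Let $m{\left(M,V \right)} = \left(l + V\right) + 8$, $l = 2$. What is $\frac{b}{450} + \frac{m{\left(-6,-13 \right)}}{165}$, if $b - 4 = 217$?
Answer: $\frac{2341}{4950} \approx 0.47293$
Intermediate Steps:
$b = 221$ ($b = 4 + 217 = 221$)
$m{\left(M,V \right)} = 10 + V$ ($m{\left(M,V \right)} = \left(2 + V\right) + 8 = 10 + V$)
$\frac{b}{450} + \frac{m{\left(-6,-13 \right)}}{165} = \frac{221}{450} + \frac{10 - 13}{165} = 221 \cdot \frac{1}{450} - \frac{1}{55} = \frac{221}{450} - \frac{1}{55} = \frac{2341}{4950}$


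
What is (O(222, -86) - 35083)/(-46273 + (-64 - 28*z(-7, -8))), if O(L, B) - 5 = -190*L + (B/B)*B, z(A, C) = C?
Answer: 77344/46113 ≈ 1.6773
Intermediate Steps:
O(L, B) = 5 + B - 190*L (O(L, B) = 5 + (-190*L + (B/B)*B) = 5 + (-190*L + 1*B) = 5 + (-190*L + B) = 5 + (B - 190*L) = 5 + B - 190*L)
(O(222, -86) - 35083)/(-46273 + (-64 - 28*z(-7, -8))) = ((5 - 86 - 190*222) - 35083)/(-46273 + (-64 - 28*(-8))) = ((5 - 86 - 42180) - 35083)/(-46273 + (-64 + 224)) = (-42261 - 35083)/(-46273 + 160) = -77344/(-46113) = -77344*(-1/46113) = 77344/46113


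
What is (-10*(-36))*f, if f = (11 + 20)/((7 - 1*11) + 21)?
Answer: 11160/17 ≈ 656.47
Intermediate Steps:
f = 31/17 (f = 31/((7 - 11) + 21) = 31/(-4 + 21) = 31/17 ≈ 1.8235)
(-10*(-36))*f = -10*(-36)*(31/17) = 360*(31/17) = 11160/17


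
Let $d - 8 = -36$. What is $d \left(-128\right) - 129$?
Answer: $3455$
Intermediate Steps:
$d = -28$ ($d = 8 - 36 = -28$)
$d \left(-128\right) - 129 = \left(-28\right) \left(-128\right) - 129 = 3584 - 129 = 3455$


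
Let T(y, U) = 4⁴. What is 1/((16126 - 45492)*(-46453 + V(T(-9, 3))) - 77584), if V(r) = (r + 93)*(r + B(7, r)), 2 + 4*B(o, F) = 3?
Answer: -2/2524353747 ≈ -7.9228e-10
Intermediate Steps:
B(o, F) = ¼ (B(o, F) = -½ + (¼)*3 = -½ + ¾ = ¼)
T(y, U) = 256
V(r) = (93 + r)*(¼ + r) (V(r) = (r + 93)*(r + ¼) = (93 + r)*(¼ + r))
1/((16126 - 45492)*(-46453 + V(T(-9, 3))) - 77584) = 1/((16126 - 45492)*(-46453 + (93/4 + 256² + (373/4)*256)) - 77584) = 1/(-29366*(-46453 + (93/4 + 65536 + 23872)) - 77584) = 1/(-29366*(-46453 + 357725/4) - 77584) = 1/(-29366*171913/4 - 77584) = 1/(-2524198579/2 - 77584) = 1/(-2524353747/2) = -2/2524353747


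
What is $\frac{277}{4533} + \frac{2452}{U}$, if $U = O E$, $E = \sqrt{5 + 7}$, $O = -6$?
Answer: $\frac{277}{4533} - \frac{613 \sqrt{3}}{9} \approx -117.91$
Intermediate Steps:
$E = 2 \sqrt{3}$ ($E = \sqrt{12} = 2 \sqrt{3} \approx 3.4641$)
$U = - 12 \sqrt{3}$ ($U = - 6 \cdot 2 \sqrt{3} = - 12 \sqrt{3} \approx -20.785$)
$\frac{277}{4533} + \frac{2452}{U} = \frac{277}{4533} + \frac{2452}{\left(-12\right) \sqrt{3}} = 277 \cdot \frac{1}{4533} + 2452 \left(- \frac{\sqrt{3}}{36}\right) = \frac{277}{4533} - \frac{613 \sqrt{3}}{9}$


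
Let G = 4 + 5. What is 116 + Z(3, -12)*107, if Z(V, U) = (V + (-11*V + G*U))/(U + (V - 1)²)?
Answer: 7847/4 ≈ 1961.8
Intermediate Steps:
G = 9
Z(V, U) = (-10*V + 9*U)/(U + (-1 + V)²) (Z(V, U) = (V + (-11*V + 9*U))/(U + (V - 1)²) = (-10*V + 9*U)/(U + (-1 + V)²))
116 + Z(3, -12)*107 = 116 + ((-10*3 + 9*(-12))/(-12 + (-1 + 3)²))*107 = 116 + ((-30 - 108)/(-12 + 2²))*107 = 116 + (-138/(-12 + 4))*107 = 116 + (-138/(-8))*107 = 116 - ⅛*(-138)*107 = 116 + (69/4)*107 = 116 + 7383/4 = 7847/4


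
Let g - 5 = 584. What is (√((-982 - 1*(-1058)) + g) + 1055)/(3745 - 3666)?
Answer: 1055/79 + √665/79 ≈ 13.681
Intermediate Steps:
g = 589 (g = 5 + 584 = 589)
(√((-982 - 1*(-1058)) + g) + 1055)/(3745 - 3666) = (√((-982 - 1*(-1058)) + 589) + 1055)/(3745 - 3666) = (√((-982 + 1058) + 589) + 1055)/79 = (√(76 + 589) + 1055)*(1/79) = (√665 + 1055)*(1/79) = (1055 + √665)*(1/79) = 1055/79 + √665/79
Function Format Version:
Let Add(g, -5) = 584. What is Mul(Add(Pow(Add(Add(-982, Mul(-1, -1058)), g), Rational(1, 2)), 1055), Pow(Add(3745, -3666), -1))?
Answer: Add(Rational(1055, 79), Mul(Rational(1, 79), Pow(665, Rational(1, 2)))) ≈ 13.681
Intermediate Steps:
g = 589 (g = Add(5, 584) = 589)
Mul(Add(Pow(Add(Add(-982, Mul(-1, -1058)), g), Rational(1, 2)), 1055), Pow(Add(3745, -3666), -1)) = Mul(Add(Pow(Add(Add(-982, Mul(-1, -1058)), 589), Rational(1, 2)), 1055), Pow(Add(3745, -3666), -1)) = Mul(Add(Pow(Add(Add(-982, 1058), 589), Rational(1, 2)), 1055), Pow(79, -1)) = Mul(Add(Pow(Add(76, 589), Rational(1, 2)), 1055), Rational(1, 79)) = Mul(Add(Pow(665, Rational(1, 2)), 1055), Rational(1, 79)) = Mul(Add(1055, Pow(665, Rational(1, 2))), Rational(1, 79)) = Add(Rational(1055, 79), Mul(Rational(1, 79), Pow(665, Rational(1, 2))))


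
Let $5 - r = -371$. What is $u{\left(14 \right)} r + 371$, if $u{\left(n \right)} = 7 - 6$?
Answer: $747$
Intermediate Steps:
$r = 376$ ($r = 5 - -371 = 5 + 371 = 376$)
$u{\left(n \right)} = 1$ ($u{\left(n \right)} = 7 - 6 = 1$)
$u{\left(14 \right)} r + 371 = 1 \cdot 376 + 371 = 376 + 371 = 747$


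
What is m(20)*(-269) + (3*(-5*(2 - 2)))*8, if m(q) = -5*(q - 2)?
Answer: 24210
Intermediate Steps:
m(q) = 10 - 5*q (m(q) = -5*(-2 + q) = 10 - 5*q)
m(20)*(-269) + (3*(-5*(2 - 2)))*8 = (10 - 5*20)*(-269) + (3*(-5*(2 - 2)))*8 = (10 - 100)*(-269) + (3*(-5*0))*8 = -90*(-269) + (3*0)*8 = 24210 + 0*8 = 24210 + 0 = 24210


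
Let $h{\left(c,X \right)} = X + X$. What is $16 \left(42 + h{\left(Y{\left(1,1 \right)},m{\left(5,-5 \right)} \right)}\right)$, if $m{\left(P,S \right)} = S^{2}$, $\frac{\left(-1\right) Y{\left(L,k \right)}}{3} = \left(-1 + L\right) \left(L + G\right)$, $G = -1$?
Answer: $1472$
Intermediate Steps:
$Y{\left(L,k \right)} = - 3 \left(-1 + L\right)^{2}$ ($Y{\left(L,k \right)} = - 3 \left(-1 + L\right) \left(L - 1\right) = - 3 \left(-1 + L\right) \left(-1 + L\right) = - 3 \left(-1 + L\right)^{2}$)
$h{\left(c,X \right)} = 2 X$
$16 \left(42 + h{\left(Y{\left(1,1 \right)},m{\left(5,-5 \right)} \right)}\right) = 16 \left(42 + 2 \left(-5\right)^{2}\right) = 16 \left(42 + 2 \cdot 25\right) = 16 \left(42 + 50\right) = 16 \cdot 92 = 1472$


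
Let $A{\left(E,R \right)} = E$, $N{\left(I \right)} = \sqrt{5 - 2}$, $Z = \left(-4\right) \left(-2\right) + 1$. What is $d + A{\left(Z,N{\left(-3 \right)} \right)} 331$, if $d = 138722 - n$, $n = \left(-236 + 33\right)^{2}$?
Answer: $100492$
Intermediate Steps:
$n = 41209$ ($n = \left(-203\right)^{2} = 41209$)
$Z = 9$ ($Z = 8 + 1 = 9$)
$N{\left(I \right)} = \sqrt{3}$
$d = 97513$ ($d = 138722 - 41209 = 97513$)
$d + A{\left(Z,N{\left(-3 \right)} \right)} 331 = 97513 + 9 \cdot 331 = 97513 + 2979 = 100492$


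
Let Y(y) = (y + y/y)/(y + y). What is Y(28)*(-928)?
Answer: -3364/7 ≈ -480.57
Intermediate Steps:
Y(y) = (1 + y)/(2*y) (Y(y) = (y + 1)/((2*y)) = (1 + y)*(1/(2*y)) = (1 + y)/(2*y))
Y(28)*(-928) = ((½)*(1 + 28)/28)*(-928) = ((½)*(1/28)*29)*(-928) = (29/56)*(-928) = -3364/7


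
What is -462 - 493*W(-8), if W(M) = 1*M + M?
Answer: 7426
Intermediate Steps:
W(M) = 2*M (W(M) = M + M = 2*M)
-462 - 493*W(-8) = -462 - 986*(-8) = -462 - 493*(-16) = -462 + 7888 = 7426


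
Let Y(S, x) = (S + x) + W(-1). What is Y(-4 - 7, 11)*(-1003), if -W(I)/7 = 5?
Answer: 35105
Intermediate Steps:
W(I) = -35 (W(I) = -7*5 = -35)
Y(S, x) = -35 + S + x (Y(S, x) = (S + x) - 35 = -35 + S + x)
Y(-4 - 7, 11)*(-1003) = (-35 + (-4 - 7) + 11)*(-1003) = (-35 - 11 + 11)*(-1003) = -35*(-1003) = 35105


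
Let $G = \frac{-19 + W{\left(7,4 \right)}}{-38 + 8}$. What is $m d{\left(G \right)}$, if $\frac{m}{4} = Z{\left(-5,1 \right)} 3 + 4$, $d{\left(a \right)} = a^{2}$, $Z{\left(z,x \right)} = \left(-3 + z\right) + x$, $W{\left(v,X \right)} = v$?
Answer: $- \frac{272}{25} \approx -10.88$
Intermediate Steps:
$G = \frac{2}{5}$ ($G = \frac{-19 + 7}{-38 + 8} = - \frac{12}{-30} = \left(-12\right) \left(- \frac{1}{30}\right) = \frac{2}{5} \approx 0.4$)
$Z{\left(z,x \right)} = -3 + x + z$
$m = -68$ ($m = 4 \left(\left(-3 + 1 - 5\right) 3 + 4\right) = 4 \left(\left(-7\right) 3 + 4\right) = 4 \left(-21 + 4\right) = 4 \left(-17\right) = -68$)
$m d{\left(G \right)} = - 68 \left(\frac{2}{5}\right)^{2} = \left(-68\right) \frac{4}{25} = - \frac{272}{25}$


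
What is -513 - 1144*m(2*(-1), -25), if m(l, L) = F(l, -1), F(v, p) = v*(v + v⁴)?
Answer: 31519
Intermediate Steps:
m(l, L) = l² + l⁵
-513 - 1144*m(2*(-1), -25) = -513 - 1144*((2*(-1))² + (2*(-1))⁵) = -513 - 1144*((-2)² + (-2)⁵) = -513 - 1144*(4 - 32) = -513 - 1144*(-28) = -513 + 32032 = 31519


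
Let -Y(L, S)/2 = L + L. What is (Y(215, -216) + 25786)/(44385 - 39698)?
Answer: 24926/4687 ≈ 5.3181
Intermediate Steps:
Y(L, S) = -4*L (Y(L, S) = -2*(L + L) = -4*L)
(Y(215, -216) + 25786)/(44385 - 39698) = (-4*215 + 25786)/(44385 - 39698) = (-860 + 25786)/4687 = 24926*(1/4687) = 24926/4687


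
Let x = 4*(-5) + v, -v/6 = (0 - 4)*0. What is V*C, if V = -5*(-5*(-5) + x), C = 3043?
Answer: -76075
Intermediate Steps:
v = 0 (v = -6*(0 - 4)*0 = -(-24)*0 = -6*0 = 0)
x = -20 (x = 4*(-5) + 0 = -20 + 0 = -20)
V = -25 (V = -5*(-5*(-5) - 20) = -5*(25 - 20) = -5*5 = -25)
V*C = -25*3043 = -76075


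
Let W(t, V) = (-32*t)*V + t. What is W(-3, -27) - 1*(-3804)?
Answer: 1209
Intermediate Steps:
W(t, V) = t - 32*V*t (W(t, V) = -32*V*t + t = t - 32*V*t)
W(-3, -27) - 1*(-3804) = -3*(1 - 32*(-27)) - 1*(-3804) = -3*(1 + 864) + 3804 = -3*865 + 3804 = -2595 + 3804 = 1209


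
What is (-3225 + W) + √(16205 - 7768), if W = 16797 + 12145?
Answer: 25717 + √8437 ≈ 25809.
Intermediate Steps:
W = 28942
(-3225 + W) + √(16205 - 7768) = (-3225 + 28942) + √(16205 - 7768) = 25717 + √8437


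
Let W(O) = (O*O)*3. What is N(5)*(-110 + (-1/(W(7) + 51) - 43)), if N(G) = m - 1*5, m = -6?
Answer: 30295/18 ≈ 1683.1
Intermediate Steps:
W(O) = 3*O**2 (W(O) = O**2*3 = 3*O**2)
N(G) = -11 (N(G) = -6 - 1*5 = -6 - 5 = -11)
N(5)*(-110 + (-1/(W(7) + 51) - 43)) = -11*(-110 + (-1/(3*7**2 + 51) - 43)) = -11*(-110 + (-1/(3*49 + 51) - 43)) = -11*(-110 + (-1/(147 + 51) - 43)) = -11*(-110 + (-1/198 - 43)) = -11*(-110 - 8515/198) = -11*(-30295/198) = 30295/18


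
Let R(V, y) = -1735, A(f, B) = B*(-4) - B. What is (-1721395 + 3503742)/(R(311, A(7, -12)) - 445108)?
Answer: -1782347/446843 ≈ -3.9888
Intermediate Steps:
A(f, B) = -5*B (A(f, B) = -4*B - B = -5*B)
(-1721395 + 3503742)/(R(311, A(7, -12)) - 445108) = (-1721395 + 3503742)/(-1735 - 445108) = 1782347/(-446843) = 1782347*(-1/446843) = -1782347/446843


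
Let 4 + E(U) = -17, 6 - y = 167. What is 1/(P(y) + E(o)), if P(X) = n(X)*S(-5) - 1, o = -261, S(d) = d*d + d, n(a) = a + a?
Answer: -1/6462 ≈ -0.00015475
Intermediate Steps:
n(a) = 2*a
S(d) = d + d² (S(d) = d² + d = d + d²)
y = -161 (y = 6 - 1*167 = 6 - 167 = -161)
P(X) = -1 + 40*X (P(X) = (2*X)*(-5*(1 - 5)) - 1 = (2*X)*(-5*(-4)) - 1 = (2*X)*20 - 1 = 40*X - 1 = -1 + 40*X)
E(U) = -21 (E(U) = -4 - 17 = -21)
1/(P(y) + E(o)) = 1/((-1 + 40*(-161)) - 21) = 1/((-1 - 6440) - 21) = 1/(-6441 - 21) = 1/(-6462) = -1/6462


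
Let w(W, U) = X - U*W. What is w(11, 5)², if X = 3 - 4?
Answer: 3136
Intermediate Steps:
X = -1
w(W, U) = -1 - U*W
w(11, 5)² = (-1 - 1*5*11)² = (-1 - 55)² = (-56)² = 3136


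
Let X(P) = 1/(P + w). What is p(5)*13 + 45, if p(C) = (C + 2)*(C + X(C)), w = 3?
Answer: 4091/8 ≈ 511.38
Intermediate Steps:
X(P) = 1/(3 + P) (X(P) = 1/(P + 3) = 1/(3 + P))
p(C) = (2 + C)*(C + 1/(3 + C)) (p(C) = (C + 2)*(C + 1/(3 + C)) = (2 + C)*(C + 1/(3 + C)))
p(5)*13 + 45 = ((2 + 5 + 5*(2 + 5)*(3 + 5))/(3 + 5))*13 + 45 = ((2 + 5 + 5*7*8)/8)*13 + 45 = ((2 + 5 + 280)/8)*13 + 45 = ((⅛)*287)*13 + 45 = (287/8)*13 + 45 = 3731/8 + 45 = 4091/8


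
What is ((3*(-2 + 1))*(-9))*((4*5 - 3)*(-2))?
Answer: -918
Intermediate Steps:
((3*(-2 + 1))*(-9))*((4*5 - 3)*(-2)) = ((3*(-1))*(-9))*((20 - 3)*(-2)) = (-3*(-9))*(17*(-2)) = 27*(-34) = -918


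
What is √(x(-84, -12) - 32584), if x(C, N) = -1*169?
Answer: I*√32753 ≈ 180.98*I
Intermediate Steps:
x(C, N) = -169
√(x(-84, -12) - 32584) = √(-169 - 32584) = √(-32753) = I*√32753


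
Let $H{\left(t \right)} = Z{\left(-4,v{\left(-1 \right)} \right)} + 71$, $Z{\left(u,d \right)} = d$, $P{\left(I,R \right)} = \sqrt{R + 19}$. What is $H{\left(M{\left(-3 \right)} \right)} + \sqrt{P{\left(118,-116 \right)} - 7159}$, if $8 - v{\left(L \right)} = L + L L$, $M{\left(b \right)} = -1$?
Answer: $79 + \sqrt{-7159 + i \sqrt{97}} \approx 79.058 + 84.611 i$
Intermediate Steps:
$P{\left(I,R \right)} = \sqrt{19 + R}$
$v{\left(L \right)} = 8 - L - L^{2}$ ($v{\left(L \right)} = 8 - \left(L + L L\right) = 8 - \left(L + L^{2}\right) = 8 - L - L^{2}$)
$H{\left(t \right)} = 79$ ($H{\left(t \right)} = \left(8 - -1 - \left(-1\right)^{2}\right) + 71 = \left(8 + 1 - 1\right) + 71 = 8 + 71 = 79$)
$H{\left(M{\left(-3 \right)} \right)} + \sqrt{P{\left(118,-116 \right)} - 7159} = 79 + \sqrt{\sqrt{19 - 116} - 7159} = 79 + \sqrt{\sqrt{-97} - 7159} = 79 + \sqrt{i \sqrt{97} - 7159} = 79 + \sqrt{-7159 + i \sqrt{97}}$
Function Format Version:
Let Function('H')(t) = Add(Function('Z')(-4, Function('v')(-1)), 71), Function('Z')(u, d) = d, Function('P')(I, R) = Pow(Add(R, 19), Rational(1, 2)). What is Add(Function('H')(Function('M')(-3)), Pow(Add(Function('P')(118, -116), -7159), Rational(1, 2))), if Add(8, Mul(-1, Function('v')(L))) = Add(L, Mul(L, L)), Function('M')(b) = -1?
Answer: Add(79, Pow(Add(-7159, Mul(I, Pow(97, Rational(1, 2)))), Rational(1, 2))) ≈ Add(79.058, Mul(84.611, I))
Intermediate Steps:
Function('P')(I, R) = Pow(Add(19, R), Rational(1, 2))
Function('v')(L) = Add(8, Mul(-1, L), Mul(-1, Pow(L, 2))) (Function('v')(L) = Add(8, Mul(-1, Add(L, Mul(L, L)))) = Add(8, Mul(-1, Add(L, Pow(L, 2)))) = Add(8, Add(Mul(-1, L), Mul(-1, Pow(L, 2)))) = Add(8, Mul(-1, L), Mul(-1, Pow(L, 2))))
Function('H')(t) = 79 (Function('H')(t) = Add(Add(8, Mul(-1, -1), Mul(-1, Pow(-1, 2))), 71) = Add(Add(8, 1, Mul(-1, 1)), 71) = Add(Add(8, 1, -1), 71) = Add(8, 71) = 79)
Add(Function('H')(Function('M')(-3)), Pow(Add(Function('P')(118, -116), -7159), Rational(1, 2))) = Add(79, Pow(Add(Pow(Add(19, -116), Rational(1, 2)), -7159), Rational(1, 2))) = Add(79, Pow(Add(Pow(-97, Rational(1, 2)), -7159), Rational(1, 2))) = Add(79, Pow(Add(Mul(I, Pow(97, Rational(1, 2))), -7159), Rational(1, 2))) = Add(79, Pow(Add(-7159, Mul(I, Pow(97, Rational(1, 2)))), Rational(1, 2)))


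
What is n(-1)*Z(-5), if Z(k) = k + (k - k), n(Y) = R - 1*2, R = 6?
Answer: -20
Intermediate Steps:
n(Y) = 4 (n(Y) = 6 - 1*2 = 6 - 2 = 4)
Z(k) = k (Z(k) = k + 0 = k)
n(-1)*Z(-5) = 4*(-5) = -20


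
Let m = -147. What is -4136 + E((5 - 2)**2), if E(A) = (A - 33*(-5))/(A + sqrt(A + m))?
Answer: 2*(-2068*sqrt(138) + 18525*I)/(sqrt(138) - 9*I) ≈ -4128.9 - 9.3335*I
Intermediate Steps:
E(A) = (165 + A)/(A + sqrt(-147 + A)) (E(A) = (A - 33*(-5))/(A + sqrt(A - 147)) = (A + 165)/(A + sqrt(-147 + A)) = (165 + A)/(A + sqrt(-147 + A)))
-4136 + E((5 - 2)**2) = -4136 + (165 + (5 - 2)**2)/((5 - 2)**2 + sqrt(-147 + (5 - 2)**2)) = -4136 + (165 + 3**2)/(3**2 + sqrt(-147 + 3**2)) = -4136 + (165 + 9)/(9 + sqrt(-147 + 9)) = -4136 + 174/(9 + sqrt(-138)) = -4136 + 174/(9 + I*sqrt(138))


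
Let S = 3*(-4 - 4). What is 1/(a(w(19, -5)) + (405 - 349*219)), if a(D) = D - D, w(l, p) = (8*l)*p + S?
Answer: -1/76026 ≈ -1.3153e-5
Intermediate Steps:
S = -24 (S = 3*(-8) = -24)
w(l, p) = -24 + 8*l*p (w(l, p) = (8*l)*p - 24 = 8*l*p - 24 = -24 + 8*l*p)
a(D) = 0
1/(a(w(19, -5)) + (405 - 349*219)) = 1/(0 + (405 - 349*219)) = 1/(0 + (405 - 76431)) = 1/(0 - 76026) = 1/(-76026) = -1/76026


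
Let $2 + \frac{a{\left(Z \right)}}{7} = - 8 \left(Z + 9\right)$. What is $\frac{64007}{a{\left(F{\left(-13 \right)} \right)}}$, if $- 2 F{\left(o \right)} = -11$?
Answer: $- \frac{64007}{826} \approx -77.49$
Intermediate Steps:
$F{\left(o \right)} = \frac{11}{2}$ ($F{\left(o \right)} = \left(- \frac{1}{2}\right) \left(-11\right) = \frac{11}{2}$)
$a{\left(Z \right)} = -518 - 56 Z$ ($a{\left(Z \right)} = -14 + 7 \left(- 8 \left(Z + 9\right)\right) = -14 + 7 \left(- 8 \left(9 + Z\right)\right) = -14 + 7 \left(-72 - 8 Z\right) = -14 - \left(504 + 56 Z\right) = -518 - 56 Z$)
$\frac{64007}{a{\left(F{\left(-13 \right)} \right)}} = \frac{64007}{-518 - 308} = \frac{64007}{-826} = 64007 \left(- \frac{1}{826}\right) = - \frac{64007}{826}$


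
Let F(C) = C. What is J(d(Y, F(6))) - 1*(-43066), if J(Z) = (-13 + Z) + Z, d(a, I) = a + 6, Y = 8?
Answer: 43081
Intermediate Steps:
d(a, I) = 6 + a
J(Z) = -13 + 2*Z
J(d(Y, F(6))) - 1*(-43066) = (-13 + 2*(6 + 8)) - 1*(-43066) = (-13 + 2*14) + 43066 = (-13 + 28) + 43066 = 15 + 43066 = 43081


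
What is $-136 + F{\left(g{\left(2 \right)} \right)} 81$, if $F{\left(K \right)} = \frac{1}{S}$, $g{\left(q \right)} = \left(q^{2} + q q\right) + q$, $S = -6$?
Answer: $- \frac{299}{2} \approx -149.5$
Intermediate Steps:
$g{\left(q \right)} = q + 2 q^{2}$ ($g{\left(q \right)} = \left(q^{2} + q^{2}\right) + q = 2 q^{2} + q = q + 2 q^{2}$)
$F{\left(K \right)} = - \frac{1}{6}$ ($F{\left(K \right)} = \frac{1}{-6} = - \frac{1}{6}$)
$-136 + F{\left(g{\left(2 \right)} \right)} 81 = -136 - \frac{27}{2} = - \frac{299}{2}$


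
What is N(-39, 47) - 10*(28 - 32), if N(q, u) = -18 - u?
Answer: -25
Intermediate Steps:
N(-39, 47) - 10*(28 - 32) = (-18 - 1*47) - 10*(28 - 32) = (-18 - 47) - 10*(-4) = -65 - 1*(-40) = -65 + 40 = -25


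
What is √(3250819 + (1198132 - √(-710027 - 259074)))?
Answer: √(4448951 - I*√969101) ≈ 2109.3 - 0.23*I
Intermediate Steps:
√(3250819 + (1198132 - √(-710027 - 259074))) = √(3250819 + (1198132 - √(-969101))) = √(3250819 + (1198132 - I*√969101)) = √(4448951 - I*√969101)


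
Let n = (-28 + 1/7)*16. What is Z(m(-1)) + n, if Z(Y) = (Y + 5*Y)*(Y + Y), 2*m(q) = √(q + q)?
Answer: -3162/7 ≈ -451.71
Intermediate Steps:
m(q) = √2*√q/2 (m(q) = √(q + q)/2 = √(2*q)/2 = (√2*√q)/2 = √2*√q/2)
n = -3120/7 (n = (-28 + ⅐)*16 = -195/7*16 = -3120/7 ≈ -445.71)
Z(Y) = 12*Y² (Z(Y) = (6*Y)*(2*Y) = 12*Y²)
Z(m(-1)) + n = 12*(√2*√(-1)/2)² - 3120/7 = 12*(√2*I/2)² - 3120/7 = 12*(I*√2/2)² - 3120/7 = 12*(-½) - 3120/7 = -6 - 3120/7 = -3162/7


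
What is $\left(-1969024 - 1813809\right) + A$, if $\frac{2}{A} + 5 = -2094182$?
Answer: $- \frac{7921959691773}{2094187} \approx -3.7828 \cdot 10^{6}$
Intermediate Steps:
$A = - \frac{2}{2094187}$ ($A = \frac{2}{-5 - 2094182} = \frac{2}{-2094187} = 2 \left(- \frac{1}{2094187}\right) = - \frac{2}{2094187} \approx -9.5502 \cdot 10^{-7}$)
$\left(-1969024 - 1813809\right) + A = \left(-1969024 - 1813809\right) - \frac{2}{2094187} = -3782833 - \frac{2}{2094187} = - \frac{7921959691773}{2094187}$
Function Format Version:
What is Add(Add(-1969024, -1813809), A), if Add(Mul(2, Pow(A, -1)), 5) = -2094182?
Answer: Rational(-7921959691773, 2094187) ≈ -3.7828e+6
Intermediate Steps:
A = Rational(-2, 2094187) (A = Mul(2, Pow(Add(-5, -2094182), -1)) = Mul(2, Pow(-2094187, -1)) = Mul(2, Rational(-1, 2094187)) = Rational(-2, 2094187) ≈ -9.5502e-7)
Add(Add(-1969024, -1813809), A) = Add(Add(-1969024, -1813809), Rational(-2, 2094187)) = Add(-3782833, Rational(-2, 2094187)) = Rational(-7921959691773, 2094187)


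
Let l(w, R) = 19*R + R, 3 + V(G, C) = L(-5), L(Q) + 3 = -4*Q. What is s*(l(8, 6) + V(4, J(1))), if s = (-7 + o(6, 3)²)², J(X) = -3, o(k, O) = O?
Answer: 536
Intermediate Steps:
L(Q) = -3 - 4*Q
V(G, C) = 14 (V(G, C) = -3 + (-3 - 4*(-5)) = -3 + (-3 + 20) = -3 + 17 = 14)
l(w, R) = 20*R
s = 4 (s = (-7 + 3²)² = (-7 + 9)² = 2² = 4)
s*(l(8, 6) + V(4, J(1))) = 4*(20*6 + 14) = 4*(120 + 14) = 4*134 = 536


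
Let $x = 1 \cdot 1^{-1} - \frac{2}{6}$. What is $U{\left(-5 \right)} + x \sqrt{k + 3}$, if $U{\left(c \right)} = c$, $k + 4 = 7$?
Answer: $-5 + \frac{2 \sqrt{6}}{3} \approx -3.367$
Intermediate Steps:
$k = 3$ ($k = -4 + 7 = 3$)
$x = \frac{2}{3}$ ($x = 1 \cdot 1 - \frac{1}{3} = 1 - \frac{1}{3} = \frac{2}{3} \approx 0.66667$)
$U{\left(-5 \right)} + x \sqrt{k + 3} = -5 + \frac{2 \sqrt{3 + 3}}{3} = -5 + \frac{2 \sqrt{6}}{3}$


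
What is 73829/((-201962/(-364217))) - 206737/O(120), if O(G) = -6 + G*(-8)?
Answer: 6504319374158/48773823 ≈ 1.3336e+5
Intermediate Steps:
O(G) = -6 - 8*G
73829/((-201962/(-364217))) - 206737/O(120) = 73829/((-201962/(-364217))) - 206737/(-6 - 8*120) = 73829/((-201962*(-1/364217))) - 206737/(-6 - 960) = 73829/(201962/364217) - 206737/(-966) = 73829*(364217/201962) - 206737*(-1/966) = 26889776893/201962 + 206737/966 = 6504319374158/48773823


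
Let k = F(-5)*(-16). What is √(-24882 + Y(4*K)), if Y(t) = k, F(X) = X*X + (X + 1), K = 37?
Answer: 3*I*√2802 ≈ 158.8*I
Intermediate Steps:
F(X) = 1 + X + X² (F(X) = X² + (1 + X) = 1 + X + X²)
k = -336 (k = (1 - 5 + (-5)²)*(-16) = (1 - 5 + 25)*(-16) = 21*(-16) = -336)
Y(t) = -336
√(-24882 + Y(4*K)) = √(-24882 - 336) = √(-25218) = 3*I*√2802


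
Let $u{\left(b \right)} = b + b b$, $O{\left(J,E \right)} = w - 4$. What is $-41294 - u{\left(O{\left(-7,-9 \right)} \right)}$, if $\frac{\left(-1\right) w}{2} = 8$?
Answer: $-41674$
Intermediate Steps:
$w = -16$ ($w = \left(-2\right) 8 = -16$)
$O{\left(J,E \right)} = -20$ ($O{\left(J,E \right)} = -16 - 4 = -20$)
$u{\left(b \right)} = b + b^{2}$
$-41294 - u{\left(O{\left(-7,-9 \right)} \right)} = -41294 - - 20 \left(1 - 20\right) = -41294 - \left(-20\right) \left(-19\right) = -41294 - 380 = -41674$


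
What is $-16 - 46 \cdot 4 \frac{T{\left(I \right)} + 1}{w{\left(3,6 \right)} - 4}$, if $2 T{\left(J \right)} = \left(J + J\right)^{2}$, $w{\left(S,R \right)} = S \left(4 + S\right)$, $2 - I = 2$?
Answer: $- \frac{456}{17} \approx -26.824$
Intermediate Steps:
$I = 0$ ($I = 2 - 2 = 0$)
$T{\left(J \right)} = 2 J^{2}$ ($T{\left(J \right)} = \frac{\left(J + J\right)^{2}}{2} = \frac{\left(2 J\right)^{2}}{2} = \frac{4 J^{2}}{2} = 2 J^{2}$)
$-16 - 46 \cdot 4 \frac{T{\left(I \right)} + 1}{w{\left(3,6 \right)} - 4} = -16 - 46 \cdot 4 \frac{2 \cdot 0^{2} + 1}{3 \left(4 + 3\right) - 4} = -16 - 46 \cdot 4 \frac{2 \cdot 0 + 1}{3 \cdot 7 - 4} = -16 - 46 \cdot 4 \frac{0 + 1}{21 - 4} = -16 - 46 \cdot 4 \cdot 1 \cdot \frac{1}{17} = -16 - 46 \cdot 4 \cdot \frac{1}{17} = -16 - \frac{184}{17} = - \frac{456}{17}$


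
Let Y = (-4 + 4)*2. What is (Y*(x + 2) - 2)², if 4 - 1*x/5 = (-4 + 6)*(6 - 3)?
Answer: 4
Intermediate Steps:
Y = 0 (Y = 0*2 = 0)
x = -10 (x = 20 - 5*(-4 + 6)*(6 - 3) = 20 - 10*3 = 20 - 5*6 = 20 - 30 = -10)
(Y*(x + 2) - 2)² = (0*(-10 + 2) - 2)² = (0*(-8) - 2)² = (0 - 2)² = (-2)² = 4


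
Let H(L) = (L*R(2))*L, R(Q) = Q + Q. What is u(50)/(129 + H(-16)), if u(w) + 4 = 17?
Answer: 13/1153 ≈ 0.011275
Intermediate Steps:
R(Q) = 2*Q
u(w) = 13 (u(w) = -4 + 17 = 13)
H(L) = 4*L**2 (H(L) = (L*(2*2))*L = (L*4)*L = (4*L)*L = 4*L**2)
u(50)/(129 + H(-16)) = 13/(129 + 4*(-16)**2) = 13/(129 + 4*256) = 13/(129 + 1024) = 13/1153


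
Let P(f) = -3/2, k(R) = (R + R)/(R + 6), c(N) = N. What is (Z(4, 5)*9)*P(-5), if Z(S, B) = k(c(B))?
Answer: -135/11 ≈ -12.273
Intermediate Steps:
k(R) = 2*R/(6 + R) (k(R) = (2*R)/(6 + R) = 2*R/(6 + R))
Z(S, B) = 2*B/(6 + B)
P(f) = -3/2 (P(f) = -3*½ = -3/2)
(Z(4, 5)*9)*P(-5) = ((2*5/(6 + 5))*9)*(-3/2) = ((2*5/11)*9)*(-3/2) = ((2*5*(1/11))*9)*(-3/2) = ((10/11)*9)*(-3/2) = (90/11)*(-3/2) = -135/11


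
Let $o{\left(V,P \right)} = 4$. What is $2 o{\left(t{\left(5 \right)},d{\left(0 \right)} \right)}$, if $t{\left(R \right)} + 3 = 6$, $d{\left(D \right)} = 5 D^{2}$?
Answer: $8$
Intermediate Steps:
$t{\left(R \right)} = 3$ ($t{\left(R \right)} = -3 + 6 = 3$)
$2 o{\left(t{\left(5 \right)},d{\left(0 \right)} \right)} = 2 \cdot 4 = 8$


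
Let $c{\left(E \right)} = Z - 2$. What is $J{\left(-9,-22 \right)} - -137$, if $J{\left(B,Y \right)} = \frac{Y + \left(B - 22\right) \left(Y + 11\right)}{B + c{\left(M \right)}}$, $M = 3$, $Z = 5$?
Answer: $\frac{503}{6} \approx 83.833$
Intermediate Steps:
$c{\left(E \right)} = 3$ ($c{\left(E \right)} = 5 - 2 = 3$)
$J{\left(B,Y \right)} = \frac{Y + \left(-22 + B\right) \left(11 + Y\right)}{3 + B}$ ($J{\left(B,Y \right)} = \frac{Y + \left(B - 22\right) \left(Y + 11\right)}{B + 3} = \frac{Y + \left(-22 + B\right) \left(11 + Y\right)}{3 + B}$)
$J{\left(-9,-22 \right)} - -137 = \frac{-242 - -462 + 11 \left(-9\right) - -198}{3 - 9} - -137 = \frac{-242 + 462 - 99 + 198}{-6} + 137 = \left(- \frac{1}{6}\right) 319 + 137 = - \frac{319}{6} + 137 = \frac{503}{6}$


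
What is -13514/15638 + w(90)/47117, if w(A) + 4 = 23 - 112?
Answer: -45585248/52629689 ≈ -0.86615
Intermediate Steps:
w(A) = -93 (w(A) = -4 + (23 - 112) = -4 - 89 = -93)
-13514/15638 + w(90)/47117 = -13514/15638 - 93/47117 = -13514*1/15638 - 93*1/47117 = -6757/7819 - 93/47117 = -45585248/52629689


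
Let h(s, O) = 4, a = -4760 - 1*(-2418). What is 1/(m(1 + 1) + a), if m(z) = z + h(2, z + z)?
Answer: -1/2336 ≈ -0.00042808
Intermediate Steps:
a = -2342 (a = -4760 + 2418 = -2342)
m(z) = 4 + z (m(z) = z + 4 = 4 + z)
1/(m(1 + 1) + a) = 1/((4 + (1 + 1)) - 2342) = 1/((4 + 2) - 2342) = 1/(6 - 2342) = 1/(-2336) = -1/2336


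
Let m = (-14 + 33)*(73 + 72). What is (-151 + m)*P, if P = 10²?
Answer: 260400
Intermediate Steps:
P = 100
m = 2755 (m = 19*145 = 2755)
(-151 + m)*P = (-151 + 2755)*100 = 2604*100 = 260400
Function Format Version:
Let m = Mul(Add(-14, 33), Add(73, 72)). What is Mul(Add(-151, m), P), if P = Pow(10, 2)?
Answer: 260400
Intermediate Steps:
P = 100
m = 2755 (m = Mul(19, 145) = 2755)
Mul(Add(-151, m), P) = Mul(Add(-151, 2755), 100) = Mul(2604, 100) = 260400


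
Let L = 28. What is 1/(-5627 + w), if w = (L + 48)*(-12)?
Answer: -1/6539 ≈ -0.00015293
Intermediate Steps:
w = -912 (w = (28 + 48)*(-12) = 76*(-12) = -912)
1/(-5627 + w) = 1/(-5627 - 912) = 1/(-6539) = -1/6539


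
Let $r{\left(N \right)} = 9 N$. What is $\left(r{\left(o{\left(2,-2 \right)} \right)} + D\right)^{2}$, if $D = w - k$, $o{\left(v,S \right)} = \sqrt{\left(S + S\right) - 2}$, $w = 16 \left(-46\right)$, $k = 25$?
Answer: $578635 - 13698 i \sqrt{6} \approx 5.7864 \cdot 10^{5} - 33553.0 i$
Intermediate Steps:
$w = -736$
$o{\left(v,S \right)} = \sqrt{-2 + 2 S}$ ($o{\left(v,S \right)} = \sqrt{2 S - 2} = \sqrt{-2 + 2 S}$)
$D = -761$ ($D = -736 - 25 = -761$)
$\left(r{\left(o{\left(2,-2 \right)} \right)} + D\right)^{2} = \left(9 \sqrt{-2 + 2 \left(-2\right)} - 761\right)^{2} = \left(9 \sqrt{-2 - 4} - 761\right)^{2} = \left(9 \sqrt{-6} - 761\right)^{2} = \left(9 i \sqrt{6} - 761\right)^{2} = \left(-761 + 9 i \sqrt{6}\right)^{2}$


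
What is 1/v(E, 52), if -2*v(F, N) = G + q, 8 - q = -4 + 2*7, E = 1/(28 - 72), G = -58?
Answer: 1/30 ≈ 0.033333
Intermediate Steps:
E = -1/44 (E = 1/(-44) = -1/44 ≈ -0.022727)
q = -2 (q = 8 - (-4 + 2*7) = 8 - (-4 + 14) = 8 - 1*10 = 8 - 10 = -2)
v(F, N) = 30 (v(F, N) = -(-58 - 2)/2 = -½*(-60) = 30)
1/v(E, 52) = 1/30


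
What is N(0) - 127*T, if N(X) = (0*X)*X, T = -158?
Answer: 20066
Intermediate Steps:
N(X) = 0 (N(X) = 0*X = 0)
N(0) - 127*T = 0 - 127*(-158) = 0 + 20066 = 20066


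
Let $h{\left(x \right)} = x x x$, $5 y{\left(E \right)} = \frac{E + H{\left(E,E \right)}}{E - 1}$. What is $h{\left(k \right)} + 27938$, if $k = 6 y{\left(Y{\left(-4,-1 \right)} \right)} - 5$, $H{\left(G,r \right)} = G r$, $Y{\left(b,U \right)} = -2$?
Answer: $\frac{3467861}{125} \approx 27743.0$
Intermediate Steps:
$y{\left(E \right)} = \frac{E + E^{2}}{5 \left(-1 + E\right)}$ ($y{\left(E \right)} = \frac{\left(E + E E\right) \frac{1}{E - 1}}{5} = \frac{\left(E + E^{2}\right) \frac{1}{-1 + E}}{5} = \frac{\frac{1}{-1 + E} \left(E + E^{2}\right)}{5} = \frac{E + E^{2}}{5 \left(-1 + E\right)}$)
$k = - \frac{29}{5}$ ($k = 6 \cdot \frac{1}{5} \left(-2\right) \frac{1}{-1 - 2} \left(1 - 2\right) - 5 = 6 \cdot \frac{1}{5} \left(-2\right) \frac{1}{-3} \left(-1\right) - 5 = 6 \cdot \frac{1}{5} \left(-2\right) \left(- \frac{1}{3}\right) \left(-1\right) - 5 = 6 \left(- \frac{2}{15}\right) - 5 = - \frac{4}{5} - 5 = - \frac{29}{5} \approx -5.8$)
$h{\left(x \right)} = x^{3}$ ($h{\left(x \right)} = x^{2} x = x^{3}$)
$h{\left(k \right)} + 27938 = \left(- \frac{29}{5}\right)^{3} + 27938 = - \frac{24389}{125} + 27938 = \frac{3467861}{125}$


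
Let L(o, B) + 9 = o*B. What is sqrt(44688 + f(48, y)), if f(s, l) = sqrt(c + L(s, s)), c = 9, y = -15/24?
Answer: 8*sqrt(699) ≈ 211.51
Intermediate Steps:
y = -5/8 (y = -15*1/24 = -5/8 ≈ -0.62500)
L(o, B) = -9 + B*o (L(o, B) = -9 + o*B = -9 + B*o)
f(s, l) = sqrt(s**2) (f(s, l) = sqrt(9 + (-9 + s*s)) = sqrt(9 + (-9 + s**2)) = sqrt(s**2))
sqrt(44688 + f(48, y)) = sqrt(44688 + sqrt(48**2)) = sqrt(44688 + sqrt(2304)) = sqrt(44688 + 48) = sqrt(44736) = 8*sqrt(699)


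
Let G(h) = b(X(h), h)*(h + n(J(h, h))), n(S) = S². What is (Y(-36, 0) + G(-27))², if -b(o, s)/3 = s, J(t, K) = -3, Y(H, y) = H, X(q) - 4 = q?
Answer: 2232036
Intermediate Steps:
X(q) = 4 + q
b(o, s) = -3*s
G(h) = -3*h*(9 + h) (G(h) = (-3*h)*(h + (-3)²) = (-3*h)*(h + 9) = (-3*h)*(9 + h) = -3*h*(9 + h))
(Y(-36, 0) + G(-27))² = (-36 - 3*(-27)*(9 - 27))² = (-36 - 3*(-27)*(-18))² = (-36 - 1458)² = (-1494)² = 2232036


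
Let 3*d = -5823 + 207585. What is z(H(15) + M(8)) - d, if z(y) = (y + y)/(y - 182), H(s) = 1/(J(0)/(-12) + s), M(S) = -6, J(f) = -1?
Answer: -571927479/8504 ≈ -67254.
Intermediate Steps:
H(s) = 1/(1/12 + s) (H(s) = 1/(-1/(-12) + s) = 1/(-1*(-1/12) + s) = 1/(1/12 + s))
z(y) = 2*y/(-182 + y) (z(y) = (2*y)/(-182 + y) = 2*y/(-182 + y))
d = 67254 (d = (-5823 + 207585)/3 = (1/3)*201762 = 67254)
z(H(15) + M(8)) - d = 2*(12/(1 + 12*15) - 6)/(-182 + (12/(1 + 12*15) - 6)) - 1*67254 = 2*(12/(1 + 180) - 6)/(-182 + (12/(1 + 180) - 6)) - 67254 = 2*(12/181 - 6)/(-182 + (12/181 - 6)) - 67254 = 2*(-1074/181)/(-182 - 1074/181) - 67254 = 2*(-1074/181)/(-34016/181) - 67254 = 2*(-1074/181)*(-181/34016) - 67254 = 537/8504 - 67254 = -571927479/8504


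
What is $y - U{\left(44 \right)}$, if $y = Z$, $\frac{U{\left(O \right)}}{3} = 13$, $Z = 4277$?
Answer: $4238$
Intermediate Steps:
$U{\left(O \right)} = 39$ ($U{\left(O \right)} = 3 \cdot 13 = 39$)
$y = 4277$
$y - U{\left(44 \right)} = 4277 - 39 = 4238$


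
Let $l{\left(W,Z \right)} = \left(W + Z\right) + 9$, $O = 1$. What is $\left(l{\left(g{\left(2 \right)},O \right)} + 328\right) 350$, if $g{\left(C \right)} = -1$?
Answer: $117950$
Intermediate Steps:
$l{\left(W,Z \right)} = 9 + W + Z$
$\left(l{\left(g{\left(2 \right)},O \right)} + 328\right) 350 = \left(\left(9 - 1 + 1\right) + 328\right) 350 = \left(9 + 328\right) 350 = 337 \cdot 350 = 117950$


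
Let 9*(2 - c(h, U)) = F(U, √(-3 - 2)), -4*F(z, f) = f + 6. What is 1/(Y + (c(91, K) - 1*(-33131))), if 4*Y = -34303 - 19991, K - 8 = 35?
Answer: 25349328/495824405909 - 36*I*√5/495824405909 ≈ 5.1126e-5 - 1.6235e-10*I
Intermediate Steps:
K = 43 (K = 8 + 35 = 43)
F(z, f) = -3/2 - f/4 (F(z, f) = -(f + 6)/4 = -(6 + f)/4 = -3/2 - f/4)
c(h, U) = 13/6 + I*√5/36 (c(h, U) = 2 - (-3/2 - √(-3 - 2)/4)/9 = 2 - (-3/2 - I*√5/4)/9 = 2 + (⅙ + I*√5/36) = 13/6 + I*√5/36)
Y = -27147/2 (Y = (-34303 - 19991)/4 = (¼)*(-54294) = -27147/2 ≈ -13574.)
1/(Y + (c(91, K) - 1*(-33131))) = 1/(-27147/2 + ((13/6 + I*√5/36) - 1*(-33131))) = 1/(-27147/2 + ((13/6 + I*√5/36) + 33131)) = 1/(-27147/2 + (198799/6 + I*√5/36)) = 1/(58679/3 + I*√5/36)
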